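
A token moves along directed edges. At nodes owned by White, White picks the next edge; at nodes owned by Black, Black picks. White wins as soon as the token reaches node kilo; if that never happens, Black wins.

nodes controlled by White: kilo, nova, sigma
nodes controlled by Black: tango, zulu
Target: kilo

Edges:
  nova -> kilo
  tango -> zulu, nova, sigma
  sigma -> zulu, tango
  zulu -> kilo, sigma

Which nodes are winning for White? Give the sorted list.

kilo, nova

A0 = {kilo}
A1: add {nova} — nova (White) has nova→kilo.
A2 = A1; e.g. zulu (Black) can still go to sigma. Fixed point.
White's winning region = {kilo, nova}.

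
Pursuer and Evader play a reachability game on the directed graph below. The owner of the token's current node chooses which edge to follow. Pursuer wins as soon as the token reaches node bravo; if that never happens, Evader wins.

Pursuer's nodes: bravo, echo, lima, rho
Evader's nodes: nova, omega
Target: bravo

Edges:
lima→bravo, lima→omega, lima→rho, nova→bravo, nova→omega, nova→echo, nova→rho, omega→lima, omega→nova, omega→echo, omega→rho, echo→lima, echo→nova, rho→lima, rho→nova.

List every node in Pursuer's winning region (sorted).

bravo, echo, lima, rho

A0 = {bravo}
A1: add {lima} — lima (Pursuer) has lima→bravo.
A2: add {echo, rho} — echo (Pursuer) has echo→lima; rho (Pursuer) has rho→lima.
A3 = A2; e.g. nova (Evader) can still go to omega. Fixed point.
Pursuer's winning region = {bravo, echo, lima, rho}.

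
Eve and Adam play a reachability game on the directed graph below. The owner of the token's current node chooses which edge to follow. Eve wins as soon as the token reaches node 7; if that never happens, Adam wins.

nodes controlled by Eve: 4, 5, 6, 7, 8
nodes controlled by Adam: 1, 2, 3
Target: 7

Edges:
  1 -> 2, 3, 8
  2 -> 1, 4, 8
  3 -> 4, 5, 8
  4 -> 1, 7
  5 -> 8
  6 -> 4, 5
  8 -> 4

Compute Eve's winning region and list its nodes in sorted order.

3, 4, 5, 6, 7, 8

A0 = {7}
A1: add {4} — 4 (Eve) has 4→7.
A2: add {6, 8} — 6 (Eve) has 6→4; 8 (Eve) has 8→4.
A3: add {5} — 5 (Eve) has 5→8.
A4: add {3} — 3 (Adam): all of {4, 5, 8} already in.
A5 = A4; e.g. 1 (Adam) can still go to 2. Fixed point.
Eve's winning region = {3, 4, 5, 6, 7, 8}.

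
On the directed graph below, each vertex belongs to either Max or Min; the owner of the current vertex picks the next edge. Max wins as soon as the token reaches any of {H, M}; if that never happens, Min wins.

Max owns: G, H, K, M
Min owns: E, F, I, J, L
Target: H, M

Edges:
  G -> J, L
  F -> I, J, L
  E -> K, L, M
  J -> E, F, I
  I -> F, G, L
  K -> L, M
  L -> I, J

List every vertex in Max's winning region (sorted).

A0 = {H, M}
A1: add {K} — K (Max) has K→M.
A2 = A1; e.g. E (Min) can still go to L. Fixed point.
Max's winning region = {H, K, M}.

H, K, M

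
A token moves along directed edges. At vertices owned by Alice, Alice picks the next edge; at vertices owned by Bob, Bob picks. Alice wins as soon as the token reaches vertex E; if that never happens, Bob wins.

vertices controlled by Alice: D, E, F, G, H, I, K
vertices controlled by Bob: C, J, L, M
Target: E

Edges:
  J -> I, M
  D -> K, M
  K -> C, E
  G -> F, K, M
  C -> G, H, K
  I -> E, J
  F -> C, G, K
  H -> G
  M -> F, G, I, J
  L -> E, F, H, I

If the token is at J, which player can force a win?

Bob

A0 = {E}
A1: add {I, K} — I (Alice) has I→E; K (Alice) has K→E.
A2: add {D, F, G} — D (Alice) has D→K; F (Alice) has F→K; G (Alice) has G→K.
A3: add {H} — H (Alice) has H→G.
A4: add {C, L} — C (Bob): all of {G, H, K} already in; L (Bob): all of {E, F, H, I} already in.
A5 = A4; e.g. J (Bob) can still go to M. Fixed point.
J never enters the attractor, so Bob can avoid the target forever.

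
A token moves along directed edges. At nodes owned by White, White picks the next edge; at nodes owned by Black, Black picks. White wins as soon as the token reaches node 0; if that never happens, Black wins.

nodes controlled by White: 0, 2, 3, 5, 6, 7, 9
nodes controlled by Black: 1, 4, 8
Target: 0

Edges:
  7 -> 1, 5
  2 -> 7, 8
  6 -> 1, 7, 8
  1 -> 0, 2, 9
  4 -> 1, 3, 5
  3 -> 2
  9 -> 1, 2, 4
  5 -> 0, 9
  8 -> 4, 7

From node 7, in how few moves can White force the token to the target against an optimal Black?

A0 = {0}
A1: add {5} — 5 (White) has 5→0.
A2: add {7} — 7 (White) has 7→5.
7 enters the attractor at level 2, so White can force the target in 2 moves from there.

2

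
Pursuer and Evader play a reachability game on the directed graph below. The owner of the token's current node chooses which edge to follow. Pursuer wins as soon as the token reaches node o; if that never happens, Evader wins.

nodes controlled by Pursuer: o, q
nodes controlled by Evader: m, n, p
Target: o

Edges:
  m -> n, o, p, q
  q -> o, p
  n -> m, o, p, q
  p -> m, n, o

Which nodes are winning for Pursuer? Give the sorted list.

A0 = {o}
A1: add {q} — q (Pursuer) has q→o.
A2 = A1; e.g. m (Evader) can still go to n. Fixed point.
Pursuer's winning region = {o, q}.

o, q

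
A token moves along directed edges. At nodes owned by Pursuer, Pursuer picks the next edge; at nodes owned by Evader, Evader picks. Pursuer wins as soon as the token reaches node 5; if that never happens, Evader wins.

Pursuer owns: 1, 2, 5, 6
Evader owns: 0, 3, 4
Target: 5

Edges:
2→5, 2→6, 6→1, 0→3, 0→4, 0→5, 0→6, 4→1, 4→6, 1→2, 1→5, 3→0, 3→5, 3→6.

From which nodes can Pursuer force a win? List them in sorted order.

A0 = {5}
A1: add {1, 2} — 1 (Pursuer) has 1→5; 2 (Pursuer) has 2→5.
A2: add {6} — 6 (Pursuer) has 6→1.
A3: add {4} — 4 (Evader): all of {1, 6} already in.
A4 = A3; e.g. 0 (Evader) can still go to 3. Fixed point.
Pursuer's winning region = {1, 2, 4, 5, 6}.

1, 2, 4, 5, 6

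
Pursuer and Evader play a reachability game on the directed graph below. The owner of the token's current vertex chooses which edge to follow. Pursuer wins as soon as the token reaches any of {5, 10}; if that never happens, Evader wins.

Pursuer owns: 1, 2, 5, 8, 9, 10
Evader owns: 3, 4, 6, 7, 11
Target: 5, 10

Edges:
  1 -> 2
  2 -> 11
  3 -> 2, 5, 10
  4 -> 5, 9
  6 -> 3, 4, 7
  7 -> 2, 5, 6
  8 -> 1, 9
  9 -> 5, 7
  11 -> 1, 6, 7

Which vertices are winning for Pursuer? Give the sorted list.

A0 = {5, 10}
A1: add {9} — 9 (Pursuer) has 9→5.
A2: add {4, 8} — 4 (Evader): all of {5, 9} already in; 8 (Pursuer) has 8→9.
A3 = A2; e.g. 1 (Pursuer) has no edge into A2. Fixed point.
Pursuer's winning region = {4, 5, 8, 9, 10}.

4, 5, 8, 9, 10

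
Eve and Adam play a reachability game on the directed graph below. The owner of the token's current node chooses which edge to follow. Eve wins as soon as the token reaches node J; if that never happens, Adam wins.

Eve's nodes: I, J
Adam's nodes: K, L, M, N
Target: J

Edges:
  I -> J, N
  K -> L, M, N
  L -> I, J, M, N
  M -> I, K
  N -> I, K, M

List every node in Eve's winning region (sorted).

I, J

A0 = {J}
A1: add {I} — I (Eve) has I→J.
A2 = A1; e.g. K (Adam) can still go to L. Fixed point.
Eve's winning region = {I, J}.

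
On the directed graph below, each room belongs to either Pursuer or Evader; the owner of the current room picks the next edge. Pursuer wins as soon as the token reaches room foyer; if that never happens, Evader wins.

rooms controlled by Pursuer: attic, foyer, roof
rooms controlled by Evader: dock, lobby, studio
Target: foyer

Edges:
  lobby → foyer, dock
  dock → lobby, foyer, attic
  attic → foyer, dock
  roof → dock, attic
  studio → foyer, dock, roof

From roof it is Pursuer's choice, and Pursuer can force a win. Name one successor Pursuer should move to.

attic

A0 = {foyer}
A1: add {attic} — attic (Pursuer) has attic→foyer.
A2: add {roof} — roof (Pursuer) has roof→attic.
A3 = A2; e.g. lobby (Evader) can still go to dock. Fixed point.
From roof, successor attic is in the attractor (rank 1); the other successor dock is not.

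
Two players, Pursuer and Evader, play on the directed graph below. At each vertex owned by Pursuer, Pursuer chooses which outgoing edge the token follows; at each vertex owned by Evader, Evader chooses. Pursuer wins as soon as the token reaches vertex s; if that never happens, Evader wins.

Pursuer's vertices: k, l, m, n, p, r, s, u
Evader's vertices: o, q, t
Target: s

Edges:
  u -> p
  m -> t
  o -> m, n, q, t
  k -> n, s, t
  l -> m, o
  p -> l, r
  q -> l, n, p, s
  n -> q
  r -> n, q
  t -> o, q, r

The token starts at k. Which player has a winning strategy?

Pursuer

A0 = {s}
A1: add {k} — k (Pursuer) has k→s.
A2 = A1; e.g. l (Pursuer) has no edge into A1. Fixed point.
k ∈ A1, so Pursuer can force the target.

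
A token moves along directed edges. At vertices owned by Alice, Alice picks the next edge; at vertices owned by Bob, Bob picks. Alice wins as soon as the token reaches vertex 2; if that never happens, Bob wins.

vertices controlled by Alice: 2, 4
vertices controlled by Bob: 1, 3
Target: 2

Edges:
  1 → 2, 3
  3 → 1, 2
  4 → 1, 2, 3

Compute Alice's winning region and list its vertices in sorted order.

2, 4

A0 = {2}
A1: add {4} — 4 (Alice) has 4→2.
A2 = A1; e.g. 1 (Bob) can still go to 3. Fixed point.
Alice's winning region = {2, 4}.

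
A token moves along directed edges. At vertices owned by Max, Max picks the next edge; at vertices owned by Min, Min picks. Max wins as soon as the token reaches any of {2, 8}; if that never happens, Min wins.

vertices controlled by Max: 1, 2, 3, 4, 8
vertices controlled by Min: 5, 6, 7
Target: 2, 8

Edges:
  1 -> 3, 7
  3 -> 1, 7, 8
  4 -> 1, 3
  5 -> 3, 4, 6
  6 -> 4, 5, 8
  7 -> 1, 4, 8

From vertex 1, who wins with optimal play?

A0 = {2, 8}
A1: add {3} — 3 (Max) has 3→8.
A2: add {1, 4} — 1 (Max) has 1→3; 4 (Max) has 4→3.
1 ∈ A2, so Max can force the target.

Max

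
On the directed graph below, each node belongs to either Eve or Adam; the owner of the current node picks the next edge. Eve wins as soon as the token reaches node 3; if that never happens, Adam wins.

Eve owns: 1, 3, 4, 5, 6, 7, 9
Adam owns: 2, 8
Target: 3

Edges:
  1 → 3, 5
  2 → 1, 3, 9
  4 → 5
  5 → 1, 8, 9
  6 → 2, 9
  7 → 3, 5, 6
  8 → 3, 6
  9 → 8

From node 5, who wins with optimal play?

Eve

A0 = {3}
A1: add {1, 7} — 1 (Eve) has 1→3; 7 (Eve) has 7→3.
A2: add {5} — 5 (Eve) has 5→1.
5 ∈ A2, so Eve can force the target.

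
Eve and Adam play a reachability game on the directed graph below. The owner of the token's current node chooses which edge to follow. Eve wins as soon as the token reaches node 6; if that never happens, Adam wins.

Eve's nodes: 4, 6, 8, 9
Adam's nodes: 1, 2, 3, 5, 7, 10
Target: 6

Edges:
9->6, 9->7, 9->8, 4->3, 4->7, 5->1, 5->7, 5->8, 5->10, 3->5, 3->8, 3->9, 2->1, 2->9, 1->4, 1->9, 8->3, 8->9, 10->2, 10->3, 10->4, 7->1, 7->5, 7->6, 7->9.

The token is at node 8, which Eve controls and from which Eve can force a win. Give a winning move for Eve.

A0 = {6}
A1: add {9} — 9 (Eve) has 9→6.
A2: add {8} — 8 (Eve) has 8→9.
A3 = A2; e.g. 1 (Adam) can still go to 4. Fixed point.
From 8, successor 9 is in the attractor (rank 1); the other successor 3 is not.

9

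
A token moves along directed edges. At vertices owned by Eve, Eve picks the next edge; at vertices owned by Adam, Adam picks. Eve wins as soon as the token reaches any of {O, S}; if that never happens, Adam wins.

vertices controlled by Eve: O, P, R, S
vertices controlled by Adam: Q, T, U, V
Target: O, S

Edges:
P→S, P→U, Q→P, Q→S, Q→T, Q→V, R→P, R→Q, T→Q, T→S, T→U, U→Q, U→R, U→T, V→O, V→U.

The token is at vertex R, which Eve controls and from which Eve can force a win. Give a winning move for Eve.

A0 = {O, S}
A1: add {P} — P (Eve) has P→S.
A2: add {R} — R (Eve) has R→P.
A3 = A2; e.g. Q (Adam) can still go to T. Fixed point.
From R, successor P is in the attractor (rank 1); the other successor Q is not.

P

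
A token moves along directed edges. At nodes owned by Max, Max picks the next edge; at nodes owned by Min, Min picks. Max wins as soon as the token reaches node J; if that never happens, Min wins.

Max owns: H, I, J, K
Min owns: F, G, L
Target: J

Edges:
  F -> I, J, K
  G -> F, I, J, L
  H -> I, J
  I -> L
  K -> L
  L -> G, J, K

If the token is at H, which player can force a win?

Max

A0 = {J}
A1: add {H} — H (Max) has H→J.
A2 = A1; e.g. F (Min) can still go to I. Fixed point.
H ∈ A1, so Max can force the target.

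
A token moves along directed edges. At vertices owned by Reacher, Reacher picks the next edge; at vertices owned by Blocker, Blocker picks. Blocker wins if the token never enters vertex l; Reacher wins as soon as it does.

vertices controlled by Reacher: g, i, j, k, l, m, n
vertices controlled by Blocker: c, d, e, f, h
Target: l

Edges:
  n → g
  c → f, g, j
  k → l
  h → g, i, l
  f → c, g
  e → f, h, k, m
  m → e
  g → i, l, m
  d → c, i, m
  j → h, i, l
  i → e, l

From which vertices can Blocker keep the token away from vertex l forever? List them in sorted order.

A0 = {l}
A1: add {g, i, j, k} — g (Reacher) has g→l; i (Reacher) has i→l; j (Reacher) has j→l; k (Reacher) has k→l.
A2: add {h, n} — h (Blocker): all of {g, i, l} already in; n (Reacher) has n→g.
A3 = A2; e.g. c (Blocker) can still go to f. Fixed point.
Reacher's attractor = {g, h, i, j, k, l, n}; Blocker avoids the target exactly from the complement.

c, d, e, f, m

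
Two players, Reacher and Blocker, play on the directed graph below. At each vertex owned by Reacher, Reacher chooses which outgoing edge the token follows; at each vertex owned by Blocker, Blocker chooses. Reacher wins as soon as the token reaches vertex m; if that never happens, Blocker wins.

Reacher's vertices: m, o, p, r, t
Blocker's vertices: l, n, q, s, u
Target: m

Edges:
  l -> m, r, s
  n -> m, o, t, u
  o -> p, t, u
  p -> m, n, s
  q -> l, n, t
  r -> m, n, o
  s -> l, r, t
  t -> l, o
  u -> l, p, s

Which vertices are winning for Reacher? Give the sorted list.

m, o, p, r, t

A0 = {m}
A1: add {p, r} — p (Reacher) has p→m; r (Reacher) has r→m.
A2: add {o} — o (Reacher) has o→p.
A3: add {t} — t (Reacher) has t→o.
A4 = A3; e.g. l (Blocker) can still go to s. Fixed point.
Reacher's winning region = {m, o, p, r, t}.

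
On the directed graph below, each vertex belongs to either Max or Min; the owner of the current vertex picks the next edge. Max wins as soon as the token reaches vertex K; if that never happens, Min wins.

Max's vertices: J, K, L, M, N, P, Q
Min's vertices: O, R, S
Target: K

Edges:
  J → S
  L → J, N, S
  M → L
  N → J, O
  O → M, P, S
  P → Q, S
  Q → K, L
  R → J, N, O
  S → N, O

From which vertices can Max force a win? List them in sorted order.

K, P, Q

A0 = {K}
A1: add {Q} — Q (Max) has Q→K.
A2: add {P} — P (Max) has P→Q.
A3 = A2; e.g. J (Max) has no edge into A2. Fixed point.
Max's winning region = {K, P, Q}.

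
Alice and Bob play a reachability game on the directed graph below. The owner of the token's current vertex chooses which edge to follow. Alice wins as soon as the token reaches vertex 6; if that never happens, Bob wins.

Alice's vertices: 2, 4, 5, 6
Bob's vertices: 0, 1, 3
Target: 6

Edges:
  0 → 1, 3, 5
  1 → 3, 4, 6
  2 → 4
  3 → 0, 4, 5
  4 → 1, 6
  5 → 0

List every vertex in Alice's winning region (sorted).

A0 = {6}
A1: add {4} — 4 (Alice) has 4→6.
A2: add {2} — 2 (Alice) has 2→4.
A3 = A2; e.g. 0 (Bob) can still go to 1. Fixed point.
Alice's winning region = {2, 4, 6}.

2, 4, 6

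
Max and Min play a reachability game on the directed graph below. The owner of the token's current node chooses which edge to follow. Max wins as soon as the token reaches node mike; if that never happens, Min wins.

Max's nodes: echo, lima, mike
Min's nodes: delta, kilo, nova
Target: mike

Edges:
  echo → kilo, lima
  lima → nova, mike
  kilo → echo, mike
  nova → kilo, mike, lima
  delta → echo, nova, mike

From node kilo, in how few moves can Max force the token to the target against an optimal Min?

A0 = {mike}
A1: add {lima} — lima (Max) has lima→mike.
A2: add {echo} — echo (Max) has echo→lima.
A3: add {kilo} — kilo (Min): all of {echo, mike} already in.
kilo enters the attractor at level 3, so Max can force the target in 3 moves from there.

3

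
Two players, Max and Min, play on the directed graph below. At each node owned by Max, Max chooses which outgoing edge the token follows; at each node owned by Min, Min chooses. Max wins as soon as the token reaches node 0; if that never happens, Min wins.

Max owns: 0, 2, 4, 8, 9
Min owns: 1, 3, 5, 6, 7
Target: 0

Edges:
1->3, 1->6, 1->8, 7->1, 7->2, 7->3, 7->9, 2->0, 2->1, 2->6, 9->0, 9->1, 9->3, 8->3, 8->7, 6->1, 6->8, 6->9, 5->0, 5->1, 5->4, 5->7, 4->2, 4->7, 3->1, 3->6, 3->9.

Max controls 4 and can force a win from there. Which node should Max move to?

A0 = {0}
A1: add {2, 9} — 2 (Max) has 2→0; 9 (Max) has 9→0.
A2: add {4} — 4 (Max) has 4→2.
A3 = A2; e.g. 1 (Min) can still go to 3. Fixed point.
From 4, successor 2 is in the attractor (rank 1); the other successor 7 is not.

2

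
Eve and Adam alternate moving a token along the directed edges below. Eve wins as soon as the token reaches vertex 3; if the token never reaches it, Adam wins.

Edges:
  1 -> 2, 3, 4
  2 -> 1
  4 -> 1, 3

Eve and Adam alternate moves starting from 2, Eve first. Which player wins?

Adam

Track states (vertex, player-to-move).
A0 = {(3,Eve), (3,Adam)}
A1: add {(1,Eve), (4,Eve)}.
A2: add {(2,Adam), (4,Adam)}.
A3 = A2; e.g. (1,Adam) stays out. (2,Eve) never enters ⇒ Adam avoids the target.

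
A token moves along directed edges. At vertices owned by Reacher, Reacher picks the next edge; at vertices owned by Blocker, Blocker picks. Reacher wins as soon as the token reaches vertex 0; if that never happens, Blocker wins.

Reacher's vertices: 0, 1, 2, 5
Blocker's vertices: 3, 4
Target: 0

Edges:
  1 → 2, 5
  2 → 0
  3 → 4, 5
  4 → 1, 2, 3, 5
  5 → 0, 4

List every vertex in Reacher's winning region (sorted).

A0 = {0}
A1: add {2, 5} — 2 (Reacher) has 2→0; 5 (Reacher) has 5→0.
A2: add {1} — 1 (Reacher) has 1→2.
A3 = A2; e.g. 3 (Blocker) can still go to 4. Fixed point.
Reacher's winning region = {0, 1, 2, 5}.

0, 1, 2, 5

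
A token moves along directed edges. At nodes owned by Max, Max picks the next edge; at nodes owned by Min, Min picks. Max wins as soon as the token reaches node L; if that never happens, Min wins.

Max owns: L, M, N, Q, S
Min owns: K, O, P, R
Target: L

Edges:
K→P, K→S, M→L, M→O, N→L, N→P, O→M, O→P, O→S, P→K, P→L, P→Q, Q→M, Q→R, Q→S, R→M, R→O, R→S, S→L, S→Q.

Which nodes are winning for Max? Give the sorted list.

A0 = {L}
A1: add {M, N, S} — M (Max) has M→L; N (Max) has N→L; S (Max) has S→L.
A2: add {Q} — Q (Max) has Q→M.
A3 = A2; e.g. K (Min) can still go to P. Fixed point.
Max's winning region = {L, M, N, Q, S}.

L, M, N, Q, S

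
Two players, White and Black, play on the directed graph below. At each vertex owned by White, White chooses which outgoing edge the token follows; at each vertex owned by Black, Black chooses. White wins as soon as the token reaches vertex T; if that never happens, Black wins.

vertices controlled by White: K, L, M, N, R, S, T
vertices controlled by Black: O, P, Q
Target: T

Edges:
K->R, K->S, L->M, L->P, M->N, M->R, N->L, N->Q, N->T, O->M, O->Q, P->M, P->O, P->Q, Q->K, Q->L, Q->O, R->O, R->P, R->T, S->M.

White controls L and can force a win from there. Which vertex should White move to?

A0 = {T}
A1: add {N, R} — N (White) has N→T; R (White) has R→T.
A2: add {K, M} — K (White) has K→R; M (White) has M→N.
A3: add {L, S} — L (White) has L→M; S (White) has S→M.
A4 = A3; e.g. O (Black) can still go to Q. Fixed point.
From L, successor M is in the attractor (rank 2); the other successor P is not.

M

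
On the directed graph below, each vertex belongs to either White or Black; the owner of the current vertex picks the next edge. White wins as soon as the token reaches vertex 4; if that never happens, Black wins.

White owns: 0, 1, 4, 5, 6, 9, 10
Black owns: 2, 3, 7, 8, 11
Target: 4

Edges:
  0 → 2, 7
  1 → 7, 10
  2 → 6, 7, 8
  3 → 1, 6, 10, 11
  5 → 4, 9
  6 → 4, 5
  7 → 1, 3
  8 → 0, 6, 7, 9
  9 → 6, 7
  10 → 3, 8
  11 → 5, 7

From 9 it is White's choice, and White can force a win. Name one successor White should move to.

A0 = {4}
A1: add {5, 6} — 5 (White) has 5→4; 6 (White) has 6→4.
A2: add {9} — 9 (White) has 9→6.
A3 = A2; e.g. 0 (White) has no edge into A2. Fixed point.
From 9, successor 6 is in the attractor (rank 1); the other successor 7 is not.

6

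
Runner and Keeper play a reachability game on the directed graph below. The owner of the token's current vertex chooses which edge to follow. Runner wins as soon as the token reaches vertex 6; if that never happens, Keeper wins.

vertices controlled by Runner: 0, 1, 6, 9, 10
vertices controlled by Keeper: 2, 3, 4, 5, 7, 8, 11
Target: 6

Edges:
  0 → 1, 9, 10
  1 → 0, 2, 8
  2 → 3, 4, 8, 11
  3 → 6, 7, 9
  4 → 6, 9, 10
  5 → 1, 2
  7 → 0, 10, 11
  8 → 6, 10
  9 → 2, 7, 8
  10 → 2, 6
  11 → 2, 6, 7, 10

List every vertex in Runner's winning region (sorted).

A0 = {6}
A1: add {10} — 10 (Runner) has 10→6.
A2: add {0, 8} — 0 (Runner) has 0→10; 8 (Keeper): all of {6, 10} already in.
A3: add {1, 9} — 1 (Runner) has 1→0; 9 (Runner) has 9→8.
A4: add {4} — 4 (Keeper): all of {6, 9, 10} already in.
A5 = A4; e.g. 2 (Keeper) can still go to 3. Fixed point.
Runner's winning region = {0, 1, 4, 6, 8, 9, 10}.

0, 1, 4, 6, 8, 9, 10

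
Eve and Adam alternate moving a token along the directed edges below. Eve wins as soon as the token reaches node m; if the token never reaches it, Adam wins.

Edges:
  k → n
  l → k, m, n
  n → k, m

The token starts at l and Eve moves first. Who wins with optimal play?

Eve

Track states (vertex, player-to-move).
A0 = {(m,Eve), (m,Adam)}
A1: add {(l,Eve), (n,Eve)}.
(l,Eve) ∈ A1 ⇒ Eve forces the target.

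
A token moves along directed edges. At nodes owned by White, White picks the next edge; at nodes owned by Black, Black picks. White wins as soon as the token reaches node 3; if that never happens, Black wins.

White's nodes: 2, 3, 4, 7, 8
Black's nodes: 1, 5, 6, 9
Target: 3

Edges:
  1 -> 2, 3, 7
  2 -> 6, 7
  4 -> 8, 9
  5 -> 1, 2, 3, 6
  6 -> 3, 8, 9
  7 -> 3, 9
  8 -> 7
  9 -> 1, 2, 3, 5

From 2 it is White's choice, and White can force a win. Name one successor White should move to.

A0 = {3}
A1: add {7} — 7 (White) has 7→3.
A2: add {2, 8} — 2 (White) has 2→7; 8 (White) has 8→7.
A3: add {1, 4} — 1 (Black): all of {2, 3, 7} already in; 4 (White) has 4→8.
A4 = A3; e.g. 5 (Black) can still go to 6. Fixed point.
From 2, successor 7 is in the attractor (rank 1); the other successor 6 is not.

7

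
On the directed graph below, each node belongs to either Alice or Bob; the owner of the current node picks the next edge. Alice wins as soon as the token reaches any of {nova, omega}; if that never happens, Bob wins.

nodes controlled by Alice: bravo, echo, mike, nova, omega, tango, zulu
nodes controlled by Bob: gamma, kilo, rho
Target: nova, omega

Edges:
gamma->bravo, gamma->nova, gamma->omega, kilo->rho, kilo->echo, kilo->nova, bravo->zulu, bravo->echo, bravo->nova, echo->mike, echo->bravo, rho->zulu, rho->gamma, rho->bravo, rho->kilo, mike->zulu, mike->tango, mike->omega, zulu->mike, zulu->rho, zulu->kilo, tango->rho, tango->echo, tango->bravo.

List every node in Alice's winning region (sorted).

A0 = {nova, omega}
A1: add {bravo, mike} — mike (Alice) has mike→omega; bravo (Alice) has bravo→nova.
A2: add {echo, gamma, tango, zulu} — zulu (Alice) has zulu→mike; gamma (Bob): all of {bravo, nova, omega} already in; echo (Alice) has echo→mike; tango (Alice) has tango→bravo.
A3 = A2; e.g. rho (Bob) can still go to kilo. Fixed point.
Alice's winning region = {bravo, echo, gamma, mike, nova, omega, tango, zulu}.

bravo, echo, gamma, mike, nova, omega, tango, zulu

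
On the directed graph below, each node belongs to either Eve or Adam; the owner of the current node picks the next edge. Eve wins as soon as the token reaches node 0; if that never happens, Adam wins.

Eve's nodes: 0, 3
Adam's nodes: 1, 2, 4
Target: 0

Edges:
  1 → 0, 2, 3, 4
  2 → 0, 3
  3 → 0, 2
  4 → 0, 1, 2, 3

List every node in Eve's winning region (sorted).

0, 2, 3

A0 = {0}
A1: add {3} — 3 (Eve) has 3→0.
A2: add {2} — 2 (Adam): all of {0, 3} already in.
A3 = A2; e.g. 1 (Adam) can still go to 4. Fixed point.
Eve's winning region = {0, 2, 3}.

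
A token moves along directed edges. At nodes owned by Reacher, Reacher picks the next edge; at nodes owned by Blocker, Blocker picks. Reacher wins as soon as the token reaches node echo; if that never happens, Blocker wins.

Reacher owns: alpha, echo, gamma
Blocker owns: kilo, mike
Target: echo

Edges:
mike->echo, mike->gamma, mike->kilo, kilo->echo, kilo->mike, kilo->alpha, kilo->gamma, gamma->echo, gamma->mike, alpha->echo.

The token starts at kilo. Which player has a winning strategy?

A0 = {echo}
A1: add {alpha, gamma} — alpha (Reacher) has alpha→echo; gamma (Reacher) has gamma→echo.
A2 = A1; e.g. mike (Blocker) can still go to kilo. Fixed point.
kilo never enters the attractor, so Blocker can avoid the target forever.

Blocker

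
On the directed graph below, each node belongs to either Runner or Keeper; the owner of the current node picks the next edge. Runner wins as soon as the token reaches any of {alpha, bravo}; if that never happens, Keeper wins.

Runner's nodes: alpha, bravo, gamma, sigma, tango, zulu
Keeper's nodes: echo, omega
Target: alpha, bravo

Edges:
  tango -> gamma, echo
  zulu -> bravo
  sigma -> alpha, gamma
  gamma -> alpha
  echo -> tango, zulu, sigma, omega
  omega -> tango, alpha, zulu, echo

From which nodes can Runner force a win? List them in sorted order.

alpha, bravo, gamma, sigma, tango, zulu

A0 = {alpha, bravo}
A1: add {gamma, sigma, zulu} — zulu (Runner) has zulu→bravo; sigma (Runner) has sigma→alpha; gamma (Runner) has gamma→alpha.
A2: add {tango} — tango (Runner) has tango→gamma.
A3 = A2; e.g. echo (Keeper) can still go to omega. Fixed point.
Runner's winning region = {alpha, bravo, gamma, sigma, tango, zulu}.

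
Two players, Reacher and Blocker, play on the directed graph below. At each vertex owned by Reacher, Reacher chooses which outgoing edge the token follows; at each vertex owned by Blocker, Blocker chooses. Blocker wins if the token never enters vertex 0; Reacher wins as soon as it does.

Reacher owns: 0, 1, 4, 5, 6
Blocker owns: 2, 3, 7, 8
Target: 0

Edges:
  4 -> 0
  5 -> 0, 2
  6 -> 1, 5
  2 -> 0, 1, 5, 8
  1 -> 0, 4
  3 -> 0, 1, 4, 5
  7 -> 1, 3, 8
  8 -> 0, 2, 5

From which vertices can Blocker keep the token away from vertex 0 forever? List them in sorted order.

2, 7, 8

A0 = {0}
A1: add {1, 4, 5} — 1 (Reacher) has 1→0; 4 (Reacher) has 4→0; 5 (Reacher) has 5→0.
A2: add {3, 6} — 3 (Blocker): all of {0, 1, 4, 5} already in; 6 (Reacher) has 6→1.
A3 = A2; e.g. 2 (Blocker) can still go to 8. Fixed point.
Reacher's attractor = {0, 1, 3, 4, 5, 6}; Blocker avoids the target exactly from the complement.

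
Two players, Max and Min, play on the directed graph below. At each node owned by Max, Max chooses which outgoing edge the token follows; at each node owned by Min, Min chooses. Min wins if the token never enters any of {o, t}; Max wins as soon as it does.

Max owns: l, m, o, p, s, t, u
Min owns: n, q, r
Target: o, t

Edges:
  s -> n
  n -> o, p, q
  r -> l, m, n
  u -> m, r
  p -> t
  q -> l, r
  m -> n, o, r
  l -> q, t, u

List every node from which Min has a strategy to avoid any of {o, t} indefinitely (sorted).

A0 = {o, t}
A1: add {l, m, p} — l (Max) has l→t; m (Max) has m→o; p (Max) has p→t.
A2: add {u} — u (Max) has u→m.
A3 = A2; e.g. n (Min) can still go to q. Fixed point.
Max's attractor = {l, m, o, p, t, u}; Min avoids the target exactly from the complement.

n, q, r, s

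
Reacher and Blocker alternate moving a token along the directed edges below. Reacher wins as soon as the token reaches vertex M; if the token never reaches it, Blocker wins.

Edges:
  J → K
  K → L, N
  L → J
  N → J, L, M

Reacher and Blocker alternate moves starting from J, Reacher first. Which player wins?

Blocker

Track states (vertex, player-to-move).
A0 = {(M,Reacher), (M,Blocker)}
A1: add {(N,Reacher)}.
A2 = A1; e.g. (J,Reacher) stays out. (J,Reacher) never enters ⇒ Blocker avoids the target.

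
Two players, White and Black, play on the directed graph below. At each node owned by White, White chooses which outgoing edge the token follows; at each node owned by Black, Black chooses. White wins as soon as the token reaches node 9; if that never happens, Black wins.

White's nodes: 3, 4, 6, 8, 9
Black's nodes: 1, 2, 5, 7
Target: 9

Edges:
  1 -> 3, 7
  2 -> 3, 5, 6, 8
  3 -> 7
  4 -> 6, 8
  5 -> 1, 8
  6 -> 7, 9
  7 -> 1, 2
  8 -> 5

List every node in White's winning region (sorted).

A0 = {9}
A1: add {6} — 6 (White) has 6→9.
A2: add {4} — 4 (White) has 4→6.
A3 = A2; e.g. 1 (Black) can still go to 3. Fixed point.
White's winning region = {4, 6, 9}.

4, 6, 9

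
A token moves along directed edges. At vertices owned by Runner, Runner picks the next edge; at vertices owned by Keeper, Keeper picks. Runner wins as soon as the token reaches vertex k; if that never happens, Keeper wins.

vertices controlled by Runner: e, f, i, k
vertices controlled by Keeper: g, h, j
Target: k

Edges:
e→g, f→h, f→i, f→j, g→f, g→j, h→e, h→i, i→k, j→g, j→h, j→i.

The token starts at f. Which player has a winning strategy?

Runner

A0 = {k}
A1: add {i} — i (Runner) has i→k.
A2: add {f} — f (Runner) has f→i.
A3 = A2; e.g. e (Runner) has no edge into A2. Fixed point.
f ∈ A2, so Runner can force the target.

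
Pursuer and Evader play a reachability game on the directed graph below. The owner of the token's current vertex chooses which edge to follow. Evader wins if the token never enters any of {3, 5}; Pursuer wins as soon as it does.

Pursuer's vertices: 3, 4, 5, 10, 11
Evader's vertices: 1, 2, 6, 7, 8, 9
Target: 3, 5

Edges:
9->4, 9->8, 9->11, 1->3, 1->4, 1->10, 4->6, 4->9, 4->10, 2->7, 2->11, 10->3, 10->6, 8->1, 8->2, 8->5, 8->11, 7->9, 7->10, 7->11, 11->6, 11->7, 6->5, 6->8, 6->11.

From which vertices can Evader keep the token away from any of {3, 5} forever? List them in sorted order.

A0 = {3, 5}
A1: add {10} — 10 (Pursuer) has 10→3.
A2: add {4} — 4 (Pursuer) has 4→10.
A3: add {1} — 1 (Evader): all of {3, 4, 10} already in.
A4 = A3; e.g. 2 (Evader) can still go to 7. Fixed point.
Pursuer's attractor = {1, 3, 4, 5, 10}; Evader avoids the target exactly from the complement.

2, 6, 7, 8, 9, 11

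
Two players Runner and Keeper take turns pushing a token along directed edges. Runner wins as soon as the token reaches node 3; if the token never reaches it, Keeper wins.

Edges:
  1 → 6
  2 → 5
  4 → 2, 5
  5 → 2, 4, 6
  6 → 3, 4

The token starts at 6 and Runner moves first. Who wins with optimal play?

Track states (vertex, player-to-move).
A0 = {(3,Runner), (3,Keeper)}
A1: add {(6,Runner)}.
(6,Runner) ∈ A1 ⇒ Runner forces the target.

Runner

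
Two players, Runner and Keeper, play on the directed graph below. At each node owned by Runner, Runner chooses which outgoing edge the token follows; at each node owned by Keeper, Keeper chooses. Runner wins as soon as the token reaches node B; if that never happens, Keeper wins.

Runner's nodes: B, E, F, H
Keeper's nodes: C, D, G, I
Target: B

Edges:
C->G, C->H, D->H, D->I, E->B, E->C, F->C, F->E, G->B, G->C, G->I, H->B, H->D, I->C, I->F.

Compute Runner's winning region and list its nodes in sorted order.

B, E, F, H

A0 = {B}
A1: add {E, H} — E (Runner) has E→B; H (Runner) has H→B.
A2: add {F} — F (Runner) has F→E.
A3 = A2; e.g. C (Keeper) can still go to G. Fixed point.
Runner's winning region = {B, E, F, H}.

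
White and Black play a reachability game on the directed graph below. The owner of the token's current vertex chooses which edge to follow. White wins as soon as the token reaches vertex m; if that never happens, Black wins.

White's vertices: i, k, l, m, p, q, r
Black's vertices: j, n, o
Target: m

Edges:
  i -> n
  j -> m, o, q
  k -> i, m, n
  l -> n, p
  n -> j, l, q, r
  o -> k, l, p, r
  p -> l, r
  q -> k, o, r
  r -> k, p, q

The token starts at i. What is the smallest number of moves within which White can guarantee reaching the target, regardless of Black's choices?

8

A0 = {m}
A1: add {k} — k (White) has k→m.
A2: add {q, r} — q (White) has q→k; r (White) has r→k.
A3: add {p} — p (White) has p→r.
A4: add {l} — l (White) has l→p.
A5: add {o} — o (Black): all of {k, l, p, r} already in.
A6: add {j} — j (Black): all of {m, o, q} already in.
A7: add {n} — n (Black): all of {j, l, q, r} already in.
A8: add {i} — i (White) has i→n.
A8 = all vertices. Fixed point.
i enters the attractor at level 8, so White can force the target in 8 moves from there.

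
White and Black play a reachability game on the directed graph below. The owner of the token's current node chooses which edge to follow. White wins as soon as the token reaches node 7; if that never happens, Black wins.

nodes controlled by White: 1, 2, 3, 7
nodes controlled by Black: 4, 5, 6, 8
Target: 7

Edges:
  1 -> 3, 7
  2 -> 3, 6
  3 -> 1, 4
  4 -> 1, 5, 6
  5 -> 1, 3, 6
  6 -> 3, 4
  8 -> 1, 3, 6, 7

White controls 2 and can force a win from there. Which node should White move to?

3

A0 = {7}
A1: add {1} — 1 (White) has 1→7.
A2: add {3} — 3 (White) has 3→1.
A3: add {2} — 2 (White) has 2→3.
A4 = A3; e.g. 4 (Black) can still go to 5. Fixed point.
From 2, successor 3 is in the attractor (rank 2); the other successor 6 is not.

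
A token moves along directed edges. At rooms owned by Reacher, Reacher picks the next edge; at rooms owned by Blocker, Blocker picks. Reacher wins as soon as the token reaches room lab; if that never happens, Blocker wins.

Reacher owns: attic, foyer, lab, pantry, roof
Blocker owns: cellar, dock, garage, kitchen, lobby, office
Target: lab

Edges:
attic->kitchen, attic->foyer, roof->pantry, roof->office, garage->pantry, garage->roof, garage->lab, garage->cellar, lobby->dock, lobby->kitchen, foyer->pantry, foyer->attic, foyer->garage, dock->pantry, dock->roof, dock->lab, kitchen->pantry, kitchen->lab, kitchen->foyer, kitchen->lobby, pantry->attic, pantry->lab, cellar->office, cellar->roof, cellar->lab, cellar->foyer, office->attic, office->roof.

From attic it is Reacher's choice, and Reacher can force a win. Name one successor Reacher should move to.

foyer

A0 = {lab}
A1: add {pantry} — pantry (Reacher) has pantry→lab.
A2: add {foyer, roof} — roof (Reacher) has roof→pantry; foyer (Reacher) has foyer→pantry.
A3: add {attic, dock} — dock (Blocker): all of {pantry, roof, lab} already in; attic (Reacher) has attic→foyer.
A4: add {office} — office (Blocker): all of {attic, roof} already in.
A5: add {cellar} — cellar (Blocker): all of {office, roof, lab, foyer} already in.
A6: add {garage} — garage (Blocker): all of {pantry, roof, lab, cellar} already in.
A7 = A6; e.g. kitchen (Blocker) can still go to lobby. Fixed point.
From attic, successor foyer is in the attractor (rank 2); the other successor kitchen is not.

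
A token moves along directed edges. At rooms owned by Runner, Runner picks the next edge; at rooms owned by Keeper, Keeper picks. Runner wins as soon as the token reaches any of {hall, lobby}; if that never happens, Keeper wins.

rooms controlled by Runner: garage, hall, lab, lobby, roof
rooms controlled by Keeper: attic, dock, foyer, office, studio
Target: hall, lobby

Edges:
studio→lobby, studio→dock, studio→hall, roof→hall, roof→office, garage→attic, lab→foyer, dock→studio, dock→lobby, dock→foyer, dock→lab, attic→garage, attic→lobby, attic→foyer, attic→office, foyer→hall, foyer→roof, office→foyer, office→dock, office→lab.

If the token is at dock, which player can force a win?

Keeper

A0 = {hall, lobby}
A1: add {roof} — roof (Runner) has roof→hall.
A2: add {foyer} — foyer (Keeper): all of {hall, roof} already in.
A3: add {lab} — lab (Runner) has lab→foyer.
A4 = A3; e.g. garage (Runner) has no edge into A3. Fixed point.
dock never enters the attractor, so Keeper can avoid the target forever.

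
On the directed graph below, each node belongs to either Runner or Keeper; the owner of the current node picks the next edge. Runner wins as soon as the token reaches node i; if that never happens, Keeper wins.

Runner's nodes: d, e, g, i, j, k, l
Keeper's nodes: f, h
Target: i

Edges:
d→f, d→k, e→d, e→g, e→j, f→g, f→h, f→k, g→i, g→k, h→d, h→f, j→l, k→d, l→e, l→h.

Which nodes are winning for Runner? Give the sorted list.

A0 = {i}
A1: add {g} — g (Runner) has g→i.
A2: add {e} — e (Runner) has e→g.
A3: add {l} — l (Runner) has l→e.
A4: add {j} — j (Runner) has j→l.
A5 = A4; e.g. d (Runner) has no edge into A4. Fixed point.
Runner's winning region = {e, g, i, j, l}.

e, g, i, j, l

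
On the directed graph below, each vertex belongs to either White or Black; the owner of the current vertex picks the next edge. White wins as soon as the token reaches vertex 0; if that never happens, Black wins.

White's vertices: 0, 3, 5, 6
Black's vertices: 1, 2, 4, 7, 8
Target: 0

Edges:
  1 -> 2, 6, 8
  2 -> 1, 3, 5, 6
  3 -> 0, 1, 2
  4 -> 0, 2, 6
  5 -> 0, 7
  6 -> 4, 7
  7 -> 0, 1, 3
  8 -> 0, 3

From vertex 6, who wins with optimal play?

A0 = {0}
A1: add {3, 5} — 3 (White) has 3→0; 5 (White) has 5→0.
A2: add {8} — 8 (Black): all of {0, 3} already in.
A3 = A2; e.g. 1 (Black) can still go to 2. Fixed point.
6 never enters the attractor, so Black can avoid the target forever.

Black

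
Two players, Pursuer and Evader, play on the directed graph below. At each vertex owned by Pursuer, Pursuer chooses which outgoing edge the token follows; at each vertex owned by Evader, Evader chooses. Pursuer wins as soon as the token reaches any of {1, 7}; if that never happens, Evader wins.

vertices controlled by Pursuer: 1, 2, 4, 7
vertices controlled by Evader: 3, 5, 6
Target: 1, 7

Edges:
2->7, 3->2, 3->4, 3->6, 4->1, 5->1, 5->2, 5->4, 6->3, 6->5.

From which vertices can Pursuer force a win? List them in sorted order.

1, 2, 4, 5, 7

A0 = {1, 7}
A1: add {2, 4} — 2 (Pursuer) has 2→7; 4 (Pursuer) has 4→1.
A2: add {5} — 5 (Evader): all of {1, 2, 4} already in.
A3 = A2; e.g. 3 (Evader) can still go to 6. Fixed point.
Pursuer's winning region = {1, 2, 4, 5, 7}.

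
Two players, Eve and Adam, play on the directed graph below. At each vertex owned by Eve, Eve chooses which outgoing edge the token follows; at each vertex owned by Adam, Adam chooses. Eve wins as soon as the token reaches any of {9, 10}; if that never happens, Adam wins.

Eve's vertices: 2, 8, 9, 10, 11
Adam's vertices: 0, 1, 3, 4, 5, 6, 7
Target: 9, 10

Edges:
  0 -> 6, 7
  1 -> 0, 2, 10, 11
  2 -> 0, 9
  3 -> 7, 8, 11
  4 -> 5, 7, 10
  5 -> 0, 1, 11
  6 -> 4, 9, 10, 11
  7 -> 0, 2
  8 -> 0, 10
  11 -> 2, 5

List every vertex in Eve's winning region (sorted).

A0 = {9, 10}
A1: add {2, 8} — 2 (Eve) has 2→9; 8 (Eve) has 8→10.
A2: add {11} — 11 (Eve) has 11→2.
A3 = A2; e.g. 0 (Adam) can still go to 6. Fixed point.
Eve's winning region = {2, 8, 9, 10, 11}.

2, 8, 9, 10, 11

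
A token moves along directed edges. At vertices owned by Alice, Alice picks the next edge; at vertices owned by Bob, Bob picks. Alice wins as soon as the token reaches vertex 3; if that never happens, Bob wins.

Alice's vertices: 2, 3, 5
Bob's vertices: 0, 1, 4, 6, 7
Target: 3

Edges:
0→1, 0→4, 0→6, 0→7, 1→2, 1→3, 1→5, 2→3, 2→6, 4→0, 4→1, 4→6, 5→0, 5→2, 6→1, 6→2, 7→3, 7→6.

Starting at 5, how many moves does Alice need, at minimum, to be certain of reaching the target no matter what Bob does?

2

A0 = {3}
A1: add {2} — 2 (Alice) has 2→3.
A2: add {5} — 5 (Alice) has 5→2.
5 enters the attractor at level 2, so Alice can force the target in 2 moves from there.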